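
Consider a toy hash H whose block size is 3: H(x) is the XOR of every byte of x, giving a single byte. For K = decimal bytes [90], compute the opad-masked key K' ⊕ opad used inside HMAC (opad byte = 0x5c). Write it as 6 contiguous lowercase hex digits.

Key decimal bytes [90] = 5a is 1 byte ≤ B = 3; zero-pad to 3 bytes: K' = 5a 00 00.
XOR each byte with 0x5c: 5a⊕5c=06, 00⊕5c=5c, 00⊕5c=5c.

065c5c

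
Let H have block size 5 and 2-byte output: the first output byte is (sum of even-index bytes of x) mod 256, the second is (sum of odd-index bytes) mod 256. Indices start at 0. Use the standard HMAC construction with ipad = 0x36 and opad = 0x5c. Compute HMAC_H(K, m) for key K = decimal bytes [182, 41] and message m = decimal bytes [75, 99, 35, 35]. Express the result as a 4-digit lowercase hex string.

6543

Key decimal bytes [182, 41] = b6 29 is 2 bytes ≤ B = 5; zero-pad to 5 bytes: K' = b6 29 00 00 00.
K' ⊕ ipad = 80 1f 36 36 36.  K' ⊕ opad = ea 75 5c 5c 5c.
Inner input = (K'⊕ipad) ∥ m = 80 1f 36 36 36 ∥ 4b 63 23 23.
Inner hash: even-index sum = 370 mod 256 = 114; odd-index sum = 195 mod 256 = 195 → 72 c3.
Outer input = (K'⊕opad) ∥ inner = ea 75 5c 5c 5c ∥ 72 c3.
Outer hash (tag): even-index sum = 613 mod 256 = 101; odd-index sum = 323 mod 256 = 67 → 65 43.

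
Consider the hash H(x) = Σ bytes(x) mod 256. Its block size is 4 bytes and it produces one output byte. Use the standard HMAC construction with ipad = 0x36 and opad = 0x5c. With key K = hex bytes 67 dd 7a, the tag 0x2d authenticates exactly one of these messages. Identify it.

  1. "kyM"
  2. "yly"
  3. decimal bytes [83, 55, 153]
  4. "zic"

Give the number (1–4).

1

Key hex bytes 67 dd 7a is 3 bytes ≤ B = 4; zero-pad to 4 bytes: K' = 67 dd 7a 00.
K' ⊕ ipad = 51 eb 4c 36; K' ⊕ opad = 3b 81 26 5c.
m1: inner = H(51 eb 4c 36 6b 79 4d) = ef; tag = H(3b 81 26 5c ef) = 2d ← matches
m2: inner = H(51 eb 4c 36 79 6c 79) = 1c; tag = H(3b 81 26 5c 1c) = 5a
m3: inner = H(51 eb 4c 36 53 37 99) = e1; tag = H(3b 81 26 5c e1) = 1f
m4: inner = H(51 eb 4c 36 7a 69 63) = 04; tag = H(3b 81 26 5c 04) = 42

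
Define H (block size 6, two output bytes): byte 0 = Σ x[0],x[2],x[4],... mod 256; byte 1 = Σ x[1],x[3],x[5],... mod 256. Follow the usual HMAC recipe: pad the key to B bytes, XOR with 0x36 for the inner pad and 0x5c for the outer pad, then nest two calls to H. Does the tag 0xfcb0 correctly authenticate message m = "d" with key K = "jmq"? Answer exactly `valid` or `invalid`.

Key "jmq" = 6a 6d 71 is 3 bytes ≤ B = 6; zero-pad to 6 bytes: K' = 6a 6d 71 00 00 00.
K' ⊕ ipad = 5c 5b 47 36 36 36; K' ⊕ opad = 36 31 2d 5c 5c 5c.
Inner hash: even-index sum = 317 mod 256 = 61; odd-index sum = 199 mod 256 = 199 → 3d c7.
Outer hash (recomputed tag): even-index sum = 252 mod 256 = 252; odd-index sum = 432 mod 256 = 176 → fc b0.
Recomputed tag = fcb0; claimed = fcb0 → match.

valid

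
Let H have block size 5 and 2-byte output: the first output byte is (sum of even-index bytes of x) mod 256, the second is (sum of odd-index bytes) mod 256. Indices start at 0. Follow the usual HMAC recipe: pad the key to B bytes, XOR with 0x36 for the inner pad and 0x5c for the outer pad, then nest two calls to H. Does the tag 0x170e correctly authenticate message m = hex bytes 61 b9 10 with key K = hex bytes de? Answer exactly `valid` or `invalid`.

invalid

Key hex bytes de is 1 byte ≤ B = 5; zero-pad to 5 bytes: K' = de 00 00 00 00.
K' ⊕ ipad = e8 36 36 36 36; K' ⊕ opad = 82 5c 5c 5c 5c.
Inner hash: even-index sum = 525 mod 256 = 13; odd-index sum = 221 mod 256 = 221 → 0d dd.
Outer hash (recomputed tag): even-index sum = 535 mod 256 = 23; odd-index sum = 197 mod 256 = 197 → 17 c5.
Recomputed tag = 17c5; claimed = 170e → mismatch.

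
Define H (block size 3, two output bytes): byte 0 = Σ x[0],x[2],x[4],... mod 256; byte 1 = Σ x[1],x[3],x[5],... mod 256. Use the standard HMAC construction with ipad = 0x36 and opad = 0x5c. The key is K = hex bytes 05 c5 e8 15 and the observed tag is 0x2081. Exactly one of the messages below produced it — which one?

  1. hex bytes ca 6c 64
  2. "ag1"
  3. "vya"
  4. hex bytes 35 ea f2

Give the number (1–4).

4

Key hex bytes 05 c5 e8 15 is 4 bytes > B = 3, so hash it first: H(key) = ed da, then zero-pad to 3 bytes: K' = ed da 00.
K' ⊕ ipad = db ec 36; K' ⊕ opad = b1 86 5c.
m1: inner = H(db ec 36 ca 6c 64) = 7d 1a; tag = H(b1 86 5c 7d 1a) = 2703
m2: inner = H(db ec 36 61 67 31) = 78 7e; tag = H(b1 86 5c 78 7e) = 8bfe
m3: inner = H(db ec 36 76 79 61) = 8a c3; tag = H(b1 86 5c 8a c3) = d010
m4: inner = H(db ec 36 35 ea f2) = fb 13; tag = H(b1 86 5c fb 13) = 2081 ← matches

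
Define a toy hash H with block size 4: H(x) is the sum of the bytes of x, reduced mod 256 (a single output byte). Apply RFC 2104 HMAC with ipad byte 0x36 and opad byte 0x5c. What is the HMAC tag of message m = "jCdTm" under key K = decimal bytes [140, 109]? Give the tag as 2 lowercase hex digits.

0c

Key decimal bytes [140, 109] = 8c 6d is 2 bytes ≤ B = 4; zero-pad to 4 bytes: K' = 8c 6d 00 00.
K' ⊕ ipad = ba 5b 36 36.  K' ⊕ opad = d0 31 5c 5c.
Inner input = (K'⊕ipad) ∥ m = ba 5b 36 36 ∥ 6a 43 64 54 6d.
Inner hash: sum = 186+91+54+54+106+67+100+84+109 = 851; mod 256 = 83 → 53.
Outer input = (K'⊕opad) ∥ inner = d0 31 5c 5c ∥ 53.
Outer hash (tag): sum = 208+49+92+92+83 = 524; mod 256 = 12 → 0c.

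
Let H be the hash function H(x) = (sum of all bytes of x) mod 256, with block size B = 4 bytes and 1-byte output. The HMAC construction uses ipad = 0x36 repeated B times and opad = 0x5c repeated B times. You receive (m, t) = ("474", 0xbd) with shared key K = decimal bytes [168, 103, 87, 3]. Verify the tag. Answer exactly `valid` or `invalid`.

Key decimal bytes [168, 103, 87, 3] = a8 67 57 03 is exactly B = 4 bytes: K' = a8 67 57 03.
K' ⊕ ipad = 9e 51 61 35; K' ⊕ opad = f4 3b 0b 5f.
Inner hash: sum = 158+81+97+53+52+55+52 = 548; mod 256 = 36 → 24.
Outer hash (recomputed tag): sum = 244+59+11+95+36 = 445; mod 256 = 189 → bd.
Recomputed tag = bd; claimed = bd → match.

valid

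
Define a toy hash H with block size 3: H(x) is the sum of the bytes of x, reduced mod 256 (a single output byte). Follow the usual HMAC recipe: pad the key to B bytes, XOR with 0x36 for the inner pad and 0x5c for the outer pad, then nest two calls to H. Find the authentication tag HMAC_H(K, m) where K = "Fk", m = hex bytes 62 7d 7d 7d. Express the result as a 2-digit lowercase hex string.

89

Key "Fk" = 46 6b is 2 bytes ≤ B = 3; zero-pad to 3 bytes: K' = 46 6b 00.
K' ⊕ ipad = 70 5d 36.  K' ⊕ opad = 1a 37 5c.
Inner input = (K'⊕ipad) ∥ m = 70 5d 36 ∥ 62 7d 7d 7d.
Inner hash: sum = 112+93+54+98+125+125+125 = 732; mod 256 = 220 → dc.
Outer input = (K'⊕opad) ∥ inner = 1a 37 5c ∥ dc.
Outer hash (tag): sum = 26+55+92+220 = 393; mod 256 = 137 → 89.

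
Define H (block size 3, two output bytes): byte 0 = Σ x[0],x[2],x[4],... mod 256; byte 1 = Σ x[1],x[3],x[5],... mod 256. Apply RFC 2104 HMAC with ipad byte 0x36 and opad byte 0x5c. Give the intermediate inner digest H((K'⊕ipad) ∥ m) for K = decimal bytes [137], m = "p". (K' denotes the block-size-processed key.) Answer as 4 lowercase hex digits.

Key decimal bytes [137] = 89 is 1 byte ≤ B = 3; zero-pad to 3 bytes: K' = 89 00 00.
K' ⊕ ipad = bf 36 36.
Inner input = bf 36 36 ∥ 70.
Inner hash: even-index sum = 245 mod 256 = 245; odd-index sum = 166 mod 256 = 166 → f5 a6.

f5a6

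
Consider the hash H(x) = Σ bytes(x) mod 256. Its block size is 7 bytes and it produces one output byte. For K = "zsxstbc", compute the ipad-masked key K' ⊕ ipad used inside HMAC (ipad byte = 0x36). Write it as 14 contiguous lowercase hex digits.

Key "zsxstbc" = 7a 73 78 73 74 62 63 is exactly B = 7 bytes: K' = 7a 73 78 73 74 62 63.
XOR each byte with 0x36: 7a⊕36=4c, 73⊕36=45, 78⊕36=4e, 73⊕36=45, 74⊕36=42, 62⊕36=54, 63⊕36=55.

4c454e45425455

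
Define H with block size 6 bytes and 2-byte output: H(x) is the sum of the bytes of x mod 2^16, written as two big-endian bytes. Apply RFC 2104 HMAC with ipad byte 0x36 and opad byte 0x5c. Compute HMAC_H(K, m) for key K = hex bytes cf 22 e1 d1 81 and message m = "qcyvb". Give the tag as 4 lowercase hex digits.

0476

Key hex bytes cf 22 e1 d1 81 is 5 bytes ≤ B = 6; zero-pad to 6 bytes: K' = cf 22 e1 d1 81 00.
K' ⊕ ipad = f9 14 d7 e7 b7 36.  K' ⊕ opad = 93 7e bd 8d dd 5c.
Inner input = (K'⊕ipad) ∥ m = f9 14 d7 e7 b7 36 ∥ 71 63 79 76 62.
Inner hash: sum = 249+20+215+231+183+54+113+99+121+118+98 = 1501 → 05 dd.
Outer input = (K'⊕opad) ∥ inner = 93 7e bd 8d dd 5c ∥ 05 dd.
Outer hash (tag): sum = 147+126+189+141+221+92+5+221 = 1142 → 04 76.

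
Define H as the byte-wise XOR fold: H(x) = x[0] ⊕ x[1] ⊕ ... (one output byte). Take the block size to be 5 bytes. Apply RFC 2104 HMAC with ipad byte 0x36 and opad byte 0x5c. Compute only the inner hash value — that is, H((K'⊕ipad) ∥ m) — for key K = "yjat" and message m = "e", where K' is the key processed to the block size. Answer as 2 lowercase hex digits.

55

Key "yjat" = 79 6a 61 74 is 4 bytes ≤ B = 5; zero-pad to 5 bytes: K' = 79 6a 61 74 00.
K' ⊕ ipad = 4f 5c 57 42 36.
Inner input = 4f 5c 57 42 36 ∥ 65.
Inner hash: XOR 4f⊕5c⊕57⊕42⊕36⊕65 = 55.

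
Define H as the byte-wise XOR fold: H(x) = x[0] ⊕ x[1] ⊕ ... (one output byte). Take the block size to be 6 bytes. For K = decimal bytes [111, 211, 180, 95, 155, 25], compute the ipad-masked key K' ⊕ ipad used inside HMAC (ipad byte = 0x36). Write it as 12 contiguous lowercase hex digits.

Key decimal bytes [111, 211, 180, 95, 155, 25] = 6f d3 b4 5f 9b 19 is exactly B = 6 bytes: K' = 6f d3 b4 5f 9b 19.
XOR each byte with 0x36: 6f⊕36=59, d3⊕36=e5, b4⊕36=82, 5f⊕36=69, 9b⊕36=ad, 19⊕36=2f.

59e58269ad2f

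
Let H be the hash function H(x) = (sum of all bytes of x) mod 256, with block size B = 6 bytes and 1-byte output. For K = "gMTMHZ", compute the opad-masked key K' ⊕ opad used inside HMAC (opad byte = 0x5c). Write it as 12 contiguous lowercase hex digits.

3b1108111406

Key "gMTMHZ" = 67 4d 54 4d 48 5a is exactly B = 6 bytes: K' = 67 4d 54 4d 48 5a.
XOR each byte with 0x5c: 67⊕5c=3b, 4d⊕5c=11, 54⊕5c=08, 4d⊕5c=11, 48⊕5c=14, 5a⊕5c=06.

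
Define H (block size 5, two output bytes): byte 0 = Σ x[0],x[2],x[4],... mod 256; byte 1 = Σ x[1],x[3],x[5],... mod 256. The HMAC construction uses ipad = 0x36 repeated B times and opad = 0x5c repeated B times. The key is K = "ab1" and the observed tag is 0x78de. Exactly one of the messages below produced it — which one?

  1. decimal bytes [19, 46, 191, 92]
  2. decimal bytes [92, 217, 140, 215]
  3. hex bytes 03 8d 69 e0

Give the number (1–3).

2

Key "ab1" = 61 62 31 is 3 bytes ≤ B = 5; zero-pad to 5 bytes: K' = 61 62 31 00 00.
K' ⊕ ipad = 57 54 07 36 36; K' ⊕ opad = 3d 3e 6d 5c 5c.
m1: inner = H(57 54 07 36 36 13 2e bf 5c) = 1e 5c; tag = H(3d 3e 6d 5c 5c 1e 5c) = 62b8
m2: inner = H(57 54 07 36 36 5c d9 8c d7) = 44 72; tag = H(3d 3e 6d 5c 5c 44 72) = 78de ← matches
m3: inner = H(57 54 07 36 36 03 8d 69 e0) = 01 f6; tag = H(3d 3e 6d 5c 5c 01 f6) = fc9b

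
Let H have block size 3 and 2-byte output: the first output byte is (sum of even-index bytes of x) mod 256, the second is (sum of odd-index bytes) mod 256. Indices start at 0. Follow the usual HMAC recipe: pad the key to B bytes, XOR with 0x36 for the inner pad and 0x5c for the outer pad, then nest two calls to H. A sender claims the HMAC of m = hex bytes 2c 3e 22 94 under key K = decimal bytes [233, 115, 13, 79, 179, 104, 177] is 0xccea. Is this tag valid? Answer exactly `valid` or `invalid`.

Key decimal bytes [233, 115, 13, 79, 179, 104, 177] = e9 73 0d 4f b3 68 b1 is 7 bytes > B = 3, so hash it first: H(key) = 5a 2a, then zero-pad to 3 bytes: K' = 5a 2a 00.
K' ⊕ ipad = 6c 1c 36; K' ⊕ opad = 06 76 5c.
Inner hash: even-index sum = 372 mod 256 = 116; odd-index sum = 106 mod 256 = 106 → 74 6a.
Outer hash (recomputed tag): even-index sum = 204 mod 256 = 204; odd-index sum = 234 mod 256 = 234 → cc ea.
Recomputed tag = ccea; claimed = ccea → match.

valid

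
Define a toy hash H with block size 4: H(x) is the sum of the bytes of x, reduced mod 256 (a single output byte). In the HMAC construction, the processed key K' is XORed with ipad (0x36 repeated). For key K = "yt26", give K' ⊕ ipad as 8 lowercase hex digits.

Key "yt26" = 79 74 32 36 is exactly B = 4 bytes: K' = 79 74 32 36.
XOR each byte with 0x36: 79⊕36=4f, 74⊕36=42, 32⊕36=04, 36⊕36=00.

4f420400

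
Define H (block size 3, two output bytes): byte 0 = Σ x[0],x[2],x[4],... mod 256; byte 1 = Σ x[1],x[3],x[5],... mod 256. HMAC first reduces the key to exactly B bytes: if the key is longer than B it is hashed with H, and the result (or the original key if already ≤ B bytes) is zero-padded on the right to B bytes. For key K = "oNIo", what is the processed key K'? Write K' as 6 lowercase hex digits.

b8bd00

|K| = 4 > B = 3, so first hash the key.
H(K): even-index sum = 184 mod 256 = 184; odd-index sum = 189 mod 256 = 189 → b8 bd.
Zero-pad H(K) = b8 bd to 3 bytes: K' = b8 bd 00.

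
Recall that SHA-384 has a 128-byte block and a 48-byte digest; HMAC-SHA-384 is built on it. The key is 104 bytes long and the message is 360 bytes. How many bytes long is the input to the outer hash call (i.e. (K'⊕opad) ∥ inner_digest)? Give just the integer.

Key is 104 ≤ 128 bytes, zero-padded: |K'| = 128.
Outer input = (K'⊕opad) ∥ H(inner) → 128 + 48 = 176 bytes.

176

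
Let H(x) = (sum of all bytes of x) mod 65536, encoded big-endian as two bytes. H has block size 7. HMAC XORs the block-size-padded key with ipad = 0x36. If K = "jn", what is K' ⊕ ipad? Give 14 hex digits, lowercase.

Key "jn" = 6a 6e is 2 bytes ≤ B = 7; zero-pad to 7 bytes: K' = 6a 6e 00 00 00 00 00.
XOR each byte with 0x36: 6a⊕36=5c, 6e⊕36=58, 00⊕36=36, 00⊕36=36, 00⊕36=36, 00⊕36=36, 00⊕36=36.

5c583636363636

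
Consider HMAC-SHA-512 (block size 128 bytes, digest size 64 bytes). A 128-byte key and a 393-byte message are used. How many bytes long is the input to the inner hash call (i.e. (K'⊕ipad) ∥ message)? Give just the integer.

Key is 128 ≤ 128 bytes, zero-padded: |K'| = 128.
Inner input = (K'⊕ipad) ∥ m → 128 + 393 = 521 bytes.

521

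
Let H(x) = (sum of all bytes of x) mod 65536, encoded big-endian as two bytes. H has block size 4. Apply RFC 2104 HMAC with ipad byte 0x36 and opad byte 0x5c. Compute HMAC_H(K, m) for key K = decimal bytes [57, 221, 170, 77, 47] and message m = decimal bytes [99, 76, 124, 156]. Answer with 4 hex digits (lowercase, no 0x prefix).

01e9

Key decimal bytes [57, 221, 170, 77, 47] = 39 dd aa 4d 2f is 5 bytes > B = 4, so hash it first: H(key) = 02 3c, then zero-pad to 4 bytes: K' = 02 3c 00 00.
K' ⊕ ipad = 34 0a 36 36.  K' ⊕ opad = 5e 60 5c 5c.
Inner input = (K'⊕ipad) ∥ m = 34 0a 36 36 ∥ 63 4c 7c 9c.
Inner hash: sum = 52+10+54+54+99+76+124+156 = 625 → 02 71.
Outer input = (K'⊕opad) ∥ inner = 5e 60 5c 5c ∥ 02 71.
Outer hash (tag): sum = 94+96+92+92+2+113 = 489 → 01 e9.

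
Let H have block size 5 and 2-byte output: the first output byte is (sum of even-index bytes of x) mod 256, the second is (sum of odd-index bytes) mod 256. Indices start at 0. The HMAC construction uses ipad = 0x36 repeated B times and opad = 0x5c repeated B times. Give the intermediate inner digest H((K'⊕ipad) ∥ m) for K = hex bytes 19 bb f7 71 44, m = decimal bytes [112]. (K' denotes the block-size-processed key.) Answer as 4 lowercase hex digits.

Key hex bytes 19 bb f7 71 44 is exactly B = 5 bytes: K' = 19 bb f7 71 44.
K' ⊕ ipad = 2f 8d c1 47 72.
Inner input = 2f 8d c1 47 72 ∥ 70.
Inner hash: even-index sum = 354 mod 256 = 98; odd-index sum = 324 mod 256 = 68 → 62 44.

6244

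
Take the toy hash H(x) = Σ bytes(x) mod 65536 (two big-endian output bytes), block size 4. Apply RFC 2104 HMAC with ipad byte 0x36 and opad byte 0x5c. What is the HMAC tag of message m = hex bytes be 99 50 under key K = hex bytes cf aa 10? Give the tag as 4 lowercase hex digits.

02cc

Key hex bytes cf aa 10 is 3 bytes ≤ B = 4; zero-pad to 4 bytes: K' = cf aa 10 00.
K' ⊕ ipad = f9 9c 26 36.  K' ⊕ opad = 93 f6 4c 5c.
Inner input = (K'⊕ipad) ∥ m = f9 9c 26 36 ∥ be 99 50.
Inner hash: sum = 249+156+38+54+190+153+80 = 920 → 03 98.
Outer input = (K'⊕opad) ∥ inner = 93 f6 4c 5c ∥ 03 98.
Outer hash (tag): sum = 147+246+76+92+3+152 = 716 → 02 cc.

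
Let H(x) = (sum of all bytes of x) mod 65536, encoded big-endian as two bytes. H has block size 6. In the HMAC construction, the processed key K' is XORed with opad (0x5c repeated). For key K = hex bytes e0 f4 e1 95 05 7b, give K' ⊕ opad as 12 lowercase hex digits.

Key hex bytes e0 f4 e1 95 05 7b is exactly B = 6 bytes: K' = e0 f4 e1 95 05 7b.
XOR each byte with 0x5c: e0⊕5c=bc, f4⊕5c=a8, e1⊕5c=bd, 95⊕5c=c9, 05⊕5c=59, 7b⊕5c=27.

bca8bdc95927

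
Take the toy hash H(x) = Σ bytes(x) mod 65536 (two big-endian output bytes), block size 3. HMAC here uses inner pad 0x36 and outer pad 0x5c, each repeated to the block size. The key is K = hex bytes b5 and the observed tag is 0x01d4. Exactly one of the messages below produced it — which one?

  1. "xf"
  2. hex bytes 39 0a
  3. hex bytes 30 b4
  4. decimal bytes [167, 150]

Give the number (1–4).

Key hex bytes b5 is 1 byte ≤ B = 3; zero-pad to 3 bytes: K' = b5 00 00.
K' ⊕ ipad = 83 36 36; K' ⊕ opad = e9 5c 5c.
m1: inner = H(83 36 36 78 66) = 01 cd; tag = H(e9 5c 5c 01 cd) = 026f
m2: inner = H(83 36 36 39 0a) = 01 32; tag = H(e9 5c 5c 01 32) = 01d4 ← matches
m3: inner = H(83 36 36 30 b4) = 01 d3; tag = H(e9 5c 5c 01 d3) = 0275
m4: inner = H(83 36 36 a7 96) = 02 2c; tag = H(e9 5c 5c 02 2c) = 01cf

2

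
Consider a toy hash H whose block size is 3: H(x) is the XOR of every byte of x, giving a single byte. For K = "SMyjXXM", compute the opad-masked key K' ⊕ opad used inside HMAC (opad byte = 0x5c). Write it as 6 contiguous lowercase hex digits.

Key "SMyjXXM" = 53 4d 79 6a 58 58 4d is 7 bytes > B = 3, so hash it first: H(key) = 40, then zero-pad to 3 bytes: K' = 40 00 00.
XOR each byte with 0x5c: 40⊕5c=1c, 00⊕5c=5c, 00⊕5c=5c.

1c5c5c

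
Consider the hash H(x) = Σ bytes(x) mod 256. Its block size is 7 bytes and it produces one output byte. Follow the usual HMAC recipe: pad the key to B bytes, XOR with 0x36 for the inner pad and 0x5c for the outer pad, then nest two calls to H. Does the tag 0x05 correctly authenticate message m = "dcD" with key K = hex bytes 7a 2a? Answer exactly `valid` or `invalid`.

Key hex bytes 7a 2a is 2 bytes ≤ B = 7; zero-pad to 7 bytes: K' = 7a 2a 00 00 00 00 00.
K' ⊕ ipad = 4c 1c 36 36 36 36 36; K' ⊕ opad = 26 76 5c 5c 5c 5c 5c.
Inner hash: sum = 76+28+54+54+54+54+54+100+99+68 = 641; mod 256 = 129 → 81.
Outer hash (recomputed tag): sum = 38+118+92+92+92+92+92+129 = 745; mod 256 = 233 → e9.
Recomputed tag = e9; claimed = 05 → mismatch.

invalid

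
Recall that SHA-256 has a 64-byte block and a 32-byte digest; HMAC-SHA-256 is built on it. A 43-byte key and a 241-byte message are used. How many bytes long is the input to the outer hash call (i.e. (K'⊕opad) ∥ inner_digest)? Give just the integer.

96

Key is 43 ≤ 64 bytes, zero-padded: |K'| = 64.
Outer input = (K'⊕opad) ∥ H(inner) → 64 + 32 = 96 bytes.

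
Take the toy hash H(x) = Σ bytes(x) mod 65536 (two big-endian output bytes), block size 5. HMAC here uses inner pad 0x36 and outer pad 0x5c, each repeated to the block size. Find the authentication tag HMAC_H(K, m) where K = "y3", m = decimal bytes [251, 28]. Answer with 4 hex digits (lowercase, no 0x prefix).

Key "y3" = 79 33 is 2 bytes ≤ B = 5; zero-pad to 5 bytes: K' = 79 33 00 00 00.
K' ⊕ ipad = 4f 05 36 36 36.  K' ⊕ opad = 25 6f 5c 5c 5c.
Inner input = (K'⊕ipad) ∥ m = 4f 05 36 36 36 ∥ fb 1c.
Inner hash: sum = 79+5+54+54+54+251+28 = 525 → 02 0d.
Outer input = (K'⊕opad) ∥ inner = 25 6f 5c 5c 5c ∥ 02 0d.
Outer hash (tag): sum = 37+111+92+92+92+2+13 = 439 → 01 b7.

01b7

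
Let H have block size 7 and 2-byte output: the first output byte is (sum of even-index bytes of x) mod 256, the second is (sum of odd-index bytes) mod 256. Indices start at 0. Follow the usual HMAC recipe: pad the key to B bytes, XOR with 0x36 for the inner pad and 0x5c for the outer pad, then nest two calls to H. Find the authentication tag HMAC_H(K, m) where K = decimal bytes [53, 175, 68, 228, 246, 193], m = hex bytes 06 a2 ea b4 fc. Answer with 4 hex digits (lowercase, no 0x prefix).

d509

Key decimal bytes [53, 175, 68, 228, 246, 193] = 35 af 44 e4 f6 c1 is 6 bytes ≤ B = 7; zero-pad to 7 bytes: K' = 35 af 44 e4 f6 c1 00.
K' ⊕ ipad = 03 99 72 d2 c0 f7 36.  K' ⊕ opad = 69 f3 18 b8 aa 9d 5c.
Inner input = (K'⊕ipad) ∥ m = 03 99 72 d2 c0 f7 36 ∥ 06 a2 ea b4 fc.
Inner hash: even-index sum = 705 mod 256 = 193; odd-index sum = 1102 mod 256 = 78 → c1 4e.
Outer input = (K'⊕opad) ∥ inner = 69 f3 18 b8 aa 9d 5c ∥ c1 4e.
Outer hash (tag): even-index sum = 469 mod 256 = 213; odd-index sum = 777 mod 256 = 9 → d5 09.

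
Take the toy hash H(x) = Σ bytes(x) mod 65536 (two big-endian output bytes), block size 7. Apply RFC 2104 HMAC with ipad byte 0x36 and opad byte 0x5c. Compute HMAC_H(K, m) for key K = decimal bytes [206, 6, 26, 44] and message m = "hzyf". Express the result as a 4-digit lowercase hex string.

Key decimal bytes [206, 6, 26, 44] = ce 06 1a 2c is 4 bytes ≤ B = 7; zero-pad to 7 bytes: K' = ce 06 1a 2c 00 00 00.
K' ⊕ ipad = f8 30 2c 1a 36 36 36.  K' ⊕ opad = 92 5a 46 70 5c 5c 5c.
Inner input = (K'⊕ipad) ∥ m = f8 30 2c 1a 36 36 36 ∥ 68 7a 79 66.
Inner hash: sum = 248+48+44+26+54+54+54+104+122+121+102 = 977 → 03 d1.
Outer input = (K'⊕opad) ∥ inner = 92 5a 46 70 5c 5c 5c ∥ 03 d1.
Outer hash (tag): sum = 146+90+70+112+92+92+92+3+209 = 906 → 03 8a.

038a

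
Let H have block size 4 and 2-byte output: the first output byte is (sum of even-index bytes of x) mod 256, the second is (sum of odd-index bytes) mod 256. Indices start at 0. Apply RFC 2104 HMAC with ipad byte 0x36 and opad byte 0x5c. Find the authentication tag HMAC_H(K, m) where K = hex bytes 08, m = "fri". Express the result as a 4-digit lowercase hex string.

f396

Key hex bytes 08 is 1 byte ≤ B = 4; zero-pad to 4 bytes: K' = 08 00 00 00.
K' ⊕ ipad = 3e 36 36 36.  K' ⊕ opad = 54 5c 5c 5c.
Inner input = (K'⊕ipad) ∥ m = 3e 36 36 36 ∥ 66 72 69.
Inner hash: even-index sum = 323 mod 256 = 67; odd-index sum = 222 mod 256 = 222 → 43 de.
Outer input = (K'⊕opad) ∥ inner = 54 5c 5c 5c ∥ 43 de.
Outer hash (tag): even-index sum = 243 mod 256 = 243; odd-index sum = 406 mod 256 = 150 → f3 96.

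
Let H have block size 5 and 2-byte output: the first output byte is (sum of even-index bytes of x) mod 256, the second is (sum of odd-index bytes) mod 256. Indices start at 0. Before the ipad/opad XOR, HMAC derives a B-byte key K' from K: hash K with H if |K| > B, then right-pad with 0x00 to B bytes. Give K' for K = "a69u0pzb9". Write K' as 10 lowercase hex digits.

|K| = 9 > B = 5, so first hash the key.
H(K): even-index sum = 381 mod 256 = 125; odd-index sum = 381 mod 256 = 125 → 7d 7d.
Zero-pad H(K) = 7d 7d to 5 bytes: K' = 7d 7d 00 00 00.

7d7d000000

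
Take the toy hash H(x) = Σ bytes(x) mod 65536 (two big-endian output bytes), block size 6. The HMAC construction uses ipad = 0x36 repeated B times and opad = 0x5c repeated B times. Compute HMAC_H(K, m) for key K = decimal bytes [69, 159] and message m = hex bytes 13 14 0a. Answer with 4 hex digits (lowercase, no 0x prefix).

0273

Key decimal bytes [69, 159] = 45 9f is 2 bytes ≤ B = 6; zero-pad to 6 bytes: K' = 45 9f 00 00 00 00.
K' ⊕ ipad = 73 a9 36 36 36 36.  K' ⊕ opad = 19 c3 5c 5c 5c 5c.
Inner input = (K'⊕ipad) ∥ m = 73 a9 36 36 36 36 ∥ 13 14 0a.
Inner hash: sum = 115+169+54+54+54+54+19+20+10 = 549 → 02 25.
Outer input = (K'⊕opad) ∥ inner = 19 c3 5c 5c 5c 5c ∥ 02 25.
Outer hash (tag): sum = 25+195+92+92+92+92+2+37 = 627 → 02 73.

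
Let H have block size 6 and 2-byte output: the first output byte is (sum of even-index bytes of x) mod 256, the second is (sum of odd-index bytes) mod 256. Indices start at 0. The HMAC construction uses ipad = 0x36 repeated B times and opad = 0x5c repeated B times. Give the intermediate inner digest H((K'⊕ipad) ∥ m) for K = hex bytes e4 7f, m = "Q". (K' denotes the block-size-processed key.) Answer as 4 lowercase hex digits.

Key hex bytes e4 7f is 2 bytes ≤ B = 6; zero-pad to 6 bytes: K' = e4 7f 00 00 00 00.
K' ⊕ ipad = d2 49 36 36 36 36.
Inner input = d2 49 36 36 36 36 ∥ 51.
Inner hash: even-index sum = 399 mod 256 = 143; odd-index sum = 181 mod 256 = 181 → 8f b5.

8fb5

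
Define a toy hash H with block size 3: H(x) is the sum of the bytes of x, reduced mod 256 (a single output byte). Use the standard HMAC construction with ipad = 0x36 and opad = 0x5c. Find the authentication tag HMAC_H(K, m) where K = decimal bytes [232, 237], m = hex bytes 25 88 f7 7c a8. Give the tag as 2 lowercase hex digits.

Key decimal bytes [232, 237] = e8 ed is 2 bytes ≤ B = 3; zero-pad to 3 bytes: K' = e8 ed 00.
K' ⊕ ipad = de db 36.  K' ⊕ opad = b4 b1 5c.
Inner input = (K'⊕ipad) ∥ m = de db 36 ∥ 25 88 f7 7c a8.
Inner hash: sum = 222+219+54+37+136+247+124+168 = 1207; mod 256 = 183 → b7.
Outer input = (K'⊕opad) ∥ inner = b4 b1 5c ∥ b7.
Outer hash (tag): sum = 180+177+92+183 = 632; mod 256 = 120 → 78.

78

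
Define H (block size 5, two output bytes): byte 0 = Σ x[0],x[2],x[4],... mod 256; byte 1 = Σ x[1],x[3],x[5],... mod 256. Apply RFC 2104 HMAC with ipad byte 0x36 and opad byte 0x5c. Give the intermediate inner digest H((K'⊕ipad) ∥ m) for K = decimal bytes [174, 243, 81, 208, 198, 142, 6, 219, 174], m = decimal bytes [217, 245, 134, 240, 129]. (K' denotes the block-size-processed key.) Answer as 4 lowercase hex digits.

Key decimal bytes [174, 243, 81, 208, 198, 142, 6, 219, 174] = ae f3 51 d0 c6 8e 06 db ae is 9 bytes > B = 5, so hash it first: H(key) = 79 2c, then zero-pad to 5 bytes: K' = 79 2c 00 00 00.
K' ⊕ ipad = 4f 1a 36 36 36.
Inner input = 4f 1a 36 36 36 ∥ d9 f5 86 f0 81.
Inner hash: even-index sum = 672 mod 256 = 160; odd-index sum = 560 mod 256 = 48 → a0 30.

a030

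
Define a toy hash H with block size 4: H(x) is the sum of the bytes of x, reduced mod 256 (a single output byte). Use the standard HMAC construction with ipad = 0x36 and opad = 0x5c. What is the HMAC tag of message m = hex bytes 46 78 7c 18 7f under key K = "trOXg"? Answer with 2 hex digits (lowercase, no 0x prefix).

Key "trOXg" = 74 72 4f 58 67 is 5 bytes > B = 4, so hash it first: H(key) = f4, then zero-pad to 4 bytes: K' = f4 00 00 00.
K' ⊕ ipad = c2 36 36 36.  K' ⊕ opad = a8 5c 5c 5c.
Inner input = (K'⊕ipad) ∥ m = c2 36 36 36 ∥ 46 78 7c 18 7f.
Inner hash: sum = 194+54+54+54+70+120+124+24+127 = 821; mod 256 = 53 → 35.
Outer input = (K'⊕opad) ∥ inner = a8 5c 5c 5c ∥ 35.
Outer hash (tag): sum = 168+92+92+92+53 = 497; mod 256 = 241 → f1.

f1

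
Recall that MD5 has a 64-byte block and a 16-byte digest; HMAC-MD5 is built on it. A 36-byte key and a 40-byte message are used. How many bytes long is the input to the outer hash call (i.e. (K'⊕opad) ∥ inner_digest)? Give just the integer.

80

Key is 36 ≤ 64 bytes, zero-padded: |K'| = 64.
Outer input = (K'⊕opad) ∥ H(inner) → 64 + 16 = 80 bytes.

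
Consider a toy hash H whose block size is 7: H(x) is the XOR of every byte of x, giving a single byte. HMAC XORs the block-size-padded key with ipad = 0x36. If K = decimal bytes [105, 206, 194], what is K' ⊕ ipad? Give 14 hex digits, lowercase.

5ff8f436363636

Key decimal bytes [105, 206, 194] = 69 ce c2 is 3 bytes ≤ B = 7; zero-pad to 7 bytes: K' = 69 ce c2 00 00 00 00.
XOR each byte with 0x36: 69⊕36=5f, ce⊕36=f8, c2⊕36=f4, 00⊕36=36, 00⊕36=36, 00⊕36=36, 00⊕36=36.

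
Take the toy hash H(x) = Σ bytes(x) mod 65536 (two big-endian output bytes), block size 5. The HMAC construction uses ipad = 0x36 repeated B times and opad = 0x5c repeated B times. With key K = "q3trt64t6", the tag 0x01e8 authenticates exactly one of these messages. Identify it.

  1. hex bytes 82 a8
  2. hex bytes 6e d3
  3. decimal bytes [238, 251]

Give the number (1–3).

1

Key "q3trt64t6" = 71 33 74 72 74 36 34 74 36 is 9 bytes > B = 5, so hash it first: H(key) = 03 12, then zero-pad to 5 bytes: K' = 03 12 00 00 00.
K' ⊕ ipad = 35 24 36 36 36; K' ⊕ opad = 5f 4e 5c 5c 5c.
m1: inner = H(35 24 36 36 36 82 a8) = 02 25; tag = H(5f 4e 5c 5c 5c 02 25) = 01e8 ← matches
m2: inner = H(35 24 36 36 36 6e d3) = 02 3c; tag = H(5f 4e 5c 5c 5c 02 3c) = 01ff
m3: inner = H(35 24 36 36 36 ee fb) = 02 e4; tag = H(5f 4e 5c 5c 5c 02 e4) = 02a7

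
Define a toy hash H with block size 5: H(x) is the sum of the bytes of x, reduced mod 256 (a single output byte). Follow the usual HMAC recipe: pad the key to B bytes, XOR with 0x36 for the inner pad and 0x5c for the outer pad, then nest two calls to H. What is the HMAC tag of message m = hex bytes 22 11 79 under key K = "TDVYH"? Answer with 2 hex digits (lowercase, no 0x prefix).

10

Key "TDVYH" = 54 44 56 59 48 is exactly B = 5 bytes: K' = 54 44 56 59 48.
K' ⊕ ipad = 62 72 60 6f 7e.  K' ⊕ opad = 08 18 0a 05 14.
Inner input = (K'⊕ipad) ∥ m = 62 72 60 6f 7e ∥ 22 11 79.
Inner hash: sum = 98+114+96+111+126+34+17+121 = 717; mod 256 = 205 → cd.
Outer input = (K'⊕opad) ∥ inner = 08 18 0a 05 14 ∥ cd.
Outer hash (tag): sum = 8+24+10+5+20+205 = 272; mod 256 = 16 → 10.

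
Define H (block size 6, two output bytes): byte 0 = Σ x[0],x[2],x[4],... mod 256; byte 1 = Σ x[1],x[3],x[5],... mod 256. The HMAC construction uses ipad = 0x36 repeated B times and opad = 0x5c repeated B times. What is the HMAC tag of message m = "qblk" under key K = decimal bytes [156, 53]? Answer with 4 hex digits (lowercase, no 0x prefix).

Key decimal bytes [156, 53] = 9c 35 is 2 bytes ≤ B = 6; zero-pad to 6 bytes: K' = 9c 35 00 00 00 00.
K' ⊕ ipad = aa 03 36 36 36 36.  K' ⊕ opad = c0 69 5c 5c 5c 5c.
Inner input = (K'⊕ipad) ∥ m = aa 03 36 36 36 36 ∥ 71 62 6c 6b.
Inner hash: even-index sum = 499 mod 256 = 243; odd-index sum = 316 mod 256 = 60 → f3 3c.
Outer input = (K'⊕opad) ∥ inner = c0 69 5c 5c 5c 5c ∥ f3 3c.
Outer hash (tag): even-index sum = 619 mod 256 = 107; odd-index sum = 349 mod 256 = 93 → 6b 5d.

6b5d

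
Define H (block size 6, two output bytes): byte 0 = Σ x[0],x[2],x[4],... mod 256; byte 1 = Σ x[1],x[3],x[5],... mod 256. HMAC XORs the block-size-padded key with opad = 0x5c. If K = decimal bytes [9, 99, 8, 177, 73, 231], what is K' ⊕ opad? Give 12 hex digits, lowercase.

553f54ed15bb

Key decimal bytes [9, 99, 8, 177, 73, 231] = 09 63 08 b1 49 e7 is exactly B = 6 bytes: K' = 09 63 08 b1 49 e7.
XOR each byte with 0x5c: 09⊕5c=55, 63⊕5c=3f, 08⊕5c=54, b1⊕5c=ed, 49⊕5c=15, e7⊕5c=bb.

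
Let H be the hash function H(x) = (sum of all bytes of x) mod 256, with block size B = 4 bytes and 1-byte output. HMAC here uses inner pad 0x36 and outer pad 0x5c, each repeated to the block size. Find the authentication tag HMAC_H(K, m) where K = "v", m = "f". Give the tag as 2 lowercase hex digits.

86

Key "v" = 76 is 1 byte ≤ B = 4; zero-pad to 4 bytes: K' = 76 00 00 00.
K' ⊕ ipad = 40 36 36 36.  K' ⊕ opad = 2a 5c 5c 5c.
Inner input = (K'⊕ipad) ∥ m = 40 36 36 36 ∥ 66.
Inner hash: sum = 64+54+54+54+102 = 328; mod 256 = 72 → 48.
Outer input = (K'⊕opad) ∥ inner = 2a 5c 5c 5c ∥ 48.
Outer hash (tag): sum = 42+92+92+92+72 = 390; mod 256 = 134 → 86.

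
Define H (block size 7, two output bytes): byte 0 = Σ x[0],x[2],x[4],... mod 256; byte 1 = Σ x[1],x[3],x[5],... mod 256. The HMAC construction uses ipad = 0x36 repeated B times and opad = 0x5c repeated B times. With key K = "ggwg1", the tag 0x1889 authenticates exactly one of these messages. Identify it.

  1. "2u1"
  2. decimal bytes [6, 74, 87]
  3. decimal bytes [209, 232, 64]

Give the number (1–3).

3

Key "ggwg1" = 67 67 77 67 31 is 5 bytes ≤ B = 7; zero-pad to 7 bytes: K' = 67 67 77 67 31 00 00.
K' ⊕ ipad = 51 51 41 51 07 36 36; K' ⊕ opad = 3b 3b 2b 3b 6d 5c 5c.
m1: inner = H(51 51 41 51 07 36 36 32 75 31) = 44 3b; tag = H(3b 3b 2b 3b 6d 5c 5c 44 3b) = 6a16
m2: inner = H(51 51 41 51 07 36 36 06 4a 57) = 19 35; tag = H(3b 3b 2b 3b 6d 5c 5c 19 35) = 64eb
m3: inner = H(51 51 41 51 07 36 36 d1 e8 40) = b7 e9; tag = H(3b 3b 2b 3b 6d 5c 5c b7 e9) = 1889 ← matches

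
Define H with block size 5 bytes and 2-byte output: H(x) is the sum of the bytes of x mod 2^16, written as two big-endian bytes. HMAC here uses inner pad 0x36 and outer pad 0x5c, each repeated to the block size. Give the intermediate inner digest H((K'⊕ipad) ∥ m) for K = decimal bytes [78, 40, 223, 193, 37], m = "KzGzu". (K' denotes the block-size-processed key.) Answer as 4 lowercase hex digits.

0484

Key decimal bytes [78, 40, 223, 193, 37] = 4e 28 df c1 25 is exactly B = 5 bytes: K' = 4e 28 df c1 25.
K' ⊕ ipad = 78 1e e9 f7 13.
Inner input = 78 1e e9 f7 13 ∥ 4b 7a 47 7a 75.
Inner hash: sum = 120+30+233+247+19+75+122+71+122+117 = 1156 → 04 84.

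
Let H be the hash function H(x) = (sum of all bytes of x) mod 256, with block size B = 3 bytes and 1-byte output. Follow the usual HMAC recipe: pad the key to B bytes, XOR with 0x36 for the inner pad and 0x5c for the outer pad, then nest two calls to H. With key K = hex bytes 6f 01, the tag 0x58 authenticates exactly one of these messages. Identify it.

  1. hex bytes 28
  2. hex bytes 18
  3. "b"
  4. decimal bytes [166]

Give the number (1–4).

4

Key hex bytes 6f 01 is 2 bytes ≤ B = 3; zero-pad to 3 bytes: K' = 6f 01 00.
K' ⊕ ipad = 59 37 36; K' ⊕ opad = 33 5d 5c.
m1: inner = H(59 37 36 28) = ee; tag = H(33 5d 5c ee) = da
m2: inner = H(59 37 36 18) = de; tag = H(33 5d 5c de) = ca
m3: inner = H(59 37 36 62) = 28; tag = H(33 5d 5c 28) = 14
m4: inner = H(59 37 36 a6) = 6c; tag = H(33 5d 5c 6c) = 58 ← matches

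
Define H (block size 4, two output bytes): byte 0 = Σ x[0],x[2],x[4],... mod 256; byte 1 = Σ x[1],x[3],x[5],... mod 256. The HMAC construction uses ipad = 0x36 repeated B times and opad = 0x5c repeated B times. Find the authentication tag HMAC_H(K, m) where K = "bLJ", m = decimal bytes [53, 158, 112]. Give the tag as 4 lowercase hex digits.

Key "bLJ" = 62 4c 4a is 3 bytes ≤ B = 4; zero-pad to 4 bytes: K' = 62 4c 4a 00.
K' ⊕ ipad = 54 7a 7c 36.  K' ⊕ opad = 3e 10 16 5c.
Inner input = (K'⊕ipad) ∥ m = 54 7a 7c 36 ∥ 35 9e 70.
Inner hash: even-index sum = 373 mod 256 = 117; odd-index sum = 334 mod 256 = 78 → 75 4e.
Outer input = (K'⊕opad) ∥ inner = 3e 10 16 5c ∥ 75 4e.
Outer hash (tag): even-index sum = 201 mod 256 = 201; odd-index sum = 186 mod 256 = 186 → c9 ba.

c9ba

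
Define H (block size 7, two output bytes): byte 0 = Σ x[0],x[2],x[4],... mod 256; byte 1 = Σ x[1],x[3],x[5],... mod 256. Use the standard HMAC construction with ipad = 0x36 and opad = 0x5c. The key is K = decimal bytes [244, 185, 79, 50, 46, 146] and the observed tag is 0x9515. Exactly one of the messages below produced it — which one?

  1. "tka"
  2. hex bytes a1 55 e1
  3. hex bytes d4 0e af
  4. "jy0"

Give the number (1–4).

1

Key decimal bytes [244, 185, 79, 50, 46, 146] = f4 b9 4f 32 2e 92 is 6 bytes ≤ B = 7; zero-pad to 7 bytes: K' = f4 b9 4f 32 2e 92 00.
K' ⊕ ipad = c2 8f 79 04 18 a4 36; K' ⊕ opad = a8 e5 13 6e 72 ce 5c.
m1: inner = H(c2 8f 79 04 18 a4 36 74 6b 61) = f4 0c; tag = H(a8 e5 13 6e 72 ce 5c f4 0c) = 9515 ← matches
m2: inner = H(c2 8f 79 04 18 a4 36 a1 55 e1) = de b9; tag = H(a8 e5 13 6e 72 ce 5c de b9) = 42ff
m3: inner = H(c2 8f 79 04 18 a4 36 d4 0e af) = 97 ba; tag = H(a8 e5 13 6e 72 ce 5c 97 ba) = 43b8
m4: inner = H(c2 8f 79 04 18 a4 36 6a 79 30) = 02 d1; tag = H(a8 e5 13 6e 72 ce 5c 02 d1) = 5a23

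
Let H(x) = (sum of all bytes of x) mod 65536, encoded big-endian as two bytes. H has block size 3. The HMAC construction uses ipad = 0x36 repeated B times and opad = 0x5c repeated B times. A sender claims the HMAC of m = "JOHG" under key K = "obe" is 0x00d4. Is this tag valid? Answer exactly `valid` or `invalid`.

Key "obe" = 6f 62 65 is exactly B = 3 bytes: K' = 6f 62 65.
K' ⊕ ipad = 59 54 53; K' ⊕ opad = 33 3e 39.
Inner hash: sum = 89+84+83+74+79+72+71 = 552 → 02 28.
Outer hash (recomputed tag): sum = 51+62+57+2+40 = 212 → 00 d4.
Recomputed tag = 00d4; claimed = 00d4 → match.

valid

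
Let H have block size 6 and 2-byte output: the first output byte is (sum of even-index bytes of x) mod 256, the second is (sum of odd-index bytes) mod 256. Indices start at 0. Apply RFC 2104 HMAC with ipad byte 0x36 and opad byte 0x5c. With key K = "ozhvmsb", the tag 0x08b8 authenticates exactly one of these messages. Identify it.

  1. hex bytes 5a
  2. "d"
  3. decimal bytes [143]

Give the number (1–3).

1

Key "ozhvmsb" = 6f 7a 68 76 6d 73 62 is 7 bytes > B = 6, so hash it first: H(key) = a6 63, then zero-pad to 6 bytes: K' = a6 63 00 00 00 00.
K' ⊕ ipad = 90 55 36 36 36 36; K' ⊕ opad = fa 3f 5c 5c 5c 5c.
m1: inner = H(90 55 36 36 36 36 5a) = 56 c1; tag = H(fa 3f 5c 5c 5c 5c 56 c1) = 08b8 ← matches
m2: inner = H(90 55 36 36 36 36 64) = 60 c1; tag = H(fa 3f 5c 5c 5c 5c 60 c1) = 12b8
m3: inner = H(90 55 36 36 36 36 8f) = 8b c1; tag = H(fa 3f 5c 5c 5c 5c 8b c1) = 3db8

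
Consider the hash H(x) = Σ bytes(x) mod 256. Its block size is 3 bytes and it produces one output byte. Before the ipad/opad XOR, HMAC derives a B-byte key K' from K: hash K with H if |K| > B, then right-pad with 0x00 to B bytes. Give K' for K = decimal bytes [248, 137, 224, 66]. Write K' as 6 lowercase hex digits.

a30000

|K| = 4 > B = 3, so first hash the key.
H(K): sum = 248+137+224+66 = 675; mod 256 = 163 → a3.
Zero-pad H(K) = a3 to 3 bytes: K' = a3 00 00.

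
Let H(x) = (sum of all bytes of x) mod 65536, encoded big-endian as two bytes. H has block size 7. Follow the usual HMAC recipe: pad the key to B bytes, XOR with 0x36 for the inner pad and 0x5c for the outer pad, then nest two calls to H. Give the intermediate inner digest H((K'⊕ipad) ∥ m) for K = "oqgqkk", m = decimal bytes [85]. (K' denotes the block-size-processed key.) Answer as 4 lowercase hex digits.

Key "oqgqkk" = 6f 71 67 71 6b 6b is 6 bytes ≤ B = 7; zero-pad to 7 bytes: K' = 6f 71 67 71 6b 6b 00.
K' ⊕ ipad = 59 47 51 47 5d 5d 36.
Inner input = 59 47 51 47 5d 5d 36 ∥ 55.
Inner hash: sum = 89+71+81+71+93+93+54+85 = 637 → 02 7d.

027d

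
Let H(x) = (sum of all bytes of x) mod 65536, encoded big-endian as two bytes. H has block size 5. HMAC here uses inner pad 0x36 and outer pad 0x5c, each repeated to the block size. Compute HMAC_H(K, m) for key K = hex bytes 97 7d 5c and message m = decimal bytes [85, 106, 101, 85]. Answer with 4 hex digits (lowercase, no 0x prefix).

Key hex bytes 97 7d 5c is 3 bytes ≤ B = 5; zero-pad to 5 bytes: K' = 97 7d 5c 00 00.
K' ⊕ ipad = a1 4b 6a 36 36.  K' ⊕ opad = cb 21 00 5c 5c.
Inner input = (K'⊕ipad) ∥ m = a1 4b 6a 36 36 ∥ 55 6a 65 55.
Inner hash: sum = 161+75+106+54+54+85+106+101+85 = 827 → 03 3b.
Outer input = (K'⊕opad) ∥ inner = cb 21 00 5c 5c ∥ 03 3b.
Outer hash (tag): sum = 203+33+0+92+92+3+59 = 482 → 01 e2.

01e2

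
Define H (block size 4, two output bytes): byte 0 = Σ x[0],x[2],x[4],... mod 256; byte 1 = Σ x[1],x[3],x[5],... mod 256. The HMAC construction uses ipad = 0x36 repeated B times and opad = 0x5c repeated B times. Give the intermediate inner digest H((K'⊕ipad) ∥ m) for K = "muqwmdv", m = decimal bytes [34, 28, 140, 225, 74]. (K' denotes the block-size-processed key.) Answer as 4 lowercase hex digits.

2599

Key "muqwmdv" = 6d 75 71 77 6d 64 76 is 7 bytes > B = 4, so hash it first: H(key) = c1 50, then zero-pad to 4 bytes: K' = c1 50 00 00.
K' ⊕ ipad = f7 66 36 36.
Inner input = f7 66 36 36 ∥ 22 1c 8c e1 4a.
Inner hash: even-index sum = 549 mod 256 = 37; odd-index sum = 409 mod 256 = 153 → 25 99.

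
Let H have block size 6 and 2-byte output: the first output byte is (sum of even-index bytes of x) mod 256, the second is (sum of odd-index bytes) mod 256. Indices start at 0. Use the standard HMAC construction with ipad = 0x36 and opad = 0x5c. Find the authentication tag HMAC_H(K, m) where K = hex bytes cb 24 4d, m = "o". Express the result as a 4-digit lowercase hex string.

Key hex bytes cb 24 4d is 3 bytes ≤ B = 6; zero-pad to 6 bytes: K' = cb 24 4d 00 00 00.
K' ⊕ ipad = fd 12 7b 36 36 36.  K' ⊕ opad = 97 78 11 5c 5c 5c.
Inner input = (K'⊕ipad) ∥ m = fd 12 7b 36 36 36 ∥ 6f.
Inner hash: even-index sum = 541 mod 256 = 29; odd-index sum = 126 mod 256 = 126 → 1d 7e.
Outer input = (K'⊕opad) ∥ inner = 97 78 11 5c 5c 5c ∥ 1d 7e.
Outer hash (tag): even-index sum = 289 mod 256 = 33; odd-index sum = 430 mod 256 = 174 → 21 ae.

21ae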